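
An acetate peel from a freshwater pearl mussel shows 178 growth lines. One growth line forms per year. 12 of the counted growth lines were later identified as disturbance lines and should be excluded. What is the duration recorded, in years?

166 years

Correcting the raw count gives 178 − 12 = 166 true growth lines.
At one growth line per year, that is 166 years.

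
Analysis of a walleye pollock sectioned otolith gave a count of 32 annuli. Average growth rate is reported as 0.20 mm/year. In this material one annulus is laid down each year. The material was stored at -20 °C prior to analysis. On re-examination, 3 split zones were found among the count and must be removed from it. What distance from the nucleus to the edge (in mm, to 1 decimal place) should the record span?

Adjusted count: 32 − 3 = 29 annuli.
Predicted length = 0.20 mm/year × 29 years = 5.8 mm.

5.8 mm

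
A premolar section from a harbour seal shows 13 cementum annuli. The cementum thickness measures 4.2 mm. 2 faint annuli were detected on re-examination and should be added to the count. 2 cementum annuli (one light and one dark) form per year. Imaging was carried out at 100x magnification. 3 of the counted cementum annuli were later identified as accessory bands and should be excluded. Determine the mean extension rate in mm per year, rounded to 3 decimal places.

Adjusted count: 13 − 3 + 2 = 12 cementum annuli.
With 2 cementum annuli per year, 12 / 2 = 6 years.
Mean rate = 4.2 mm / 6 years ≈ 0.700 mm per year.

0.700 mm per year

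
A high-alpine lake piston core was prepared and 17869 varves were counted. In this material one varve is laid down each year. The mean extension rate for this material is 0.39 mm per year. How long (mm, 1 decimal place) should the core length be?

The record spans 17869 years at 0.39 mm per year.
Length ≈ 0.39 × 17869 = 6968.9 mm.

6968.9 mm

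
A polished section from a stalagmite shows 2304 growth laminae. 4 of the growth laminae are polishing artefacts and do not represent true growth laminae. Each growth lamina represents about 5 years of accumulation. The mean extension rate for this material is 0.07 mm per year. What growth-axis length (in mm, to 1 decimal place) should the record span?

805.0 mm

True growth lamina count = 2304 − 4 = 2300.
At 5 years per growth lamina, 2300 × 5 = 11500 years.
Length ≈ 0.07 × 11500 = 805.0 mm.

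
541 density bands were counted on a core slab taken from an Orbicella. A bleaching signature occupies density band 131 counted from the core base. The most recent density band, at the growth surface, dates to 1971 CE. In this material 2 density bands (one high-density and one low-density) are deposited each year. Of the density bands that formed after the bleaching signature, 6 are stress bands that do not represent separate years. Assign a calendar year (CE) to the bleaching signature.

1769 CE

541 − 131 = 410 density bands lie beyond the bleaching signature toward the growth surface.
410 − 6 false = 404 true density bands after the bleaching signature.
With 2 density bands per year, 404 / 2 = 202 years.
Counting back 202 years from 1971 CE places the bleaching signature in 1971 − 202 = 1769 CE.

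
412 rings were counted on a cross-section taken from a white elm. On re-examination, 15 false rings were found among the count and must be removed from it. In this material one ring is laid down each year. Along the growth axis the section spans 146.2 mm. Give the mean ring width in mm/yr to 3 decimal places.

True ring count = 412 − 15 = 397.
146.2 mm over 397 years gives 146.2 / 397 ≈ 0.368 mm/yr.

0.368 mm/yr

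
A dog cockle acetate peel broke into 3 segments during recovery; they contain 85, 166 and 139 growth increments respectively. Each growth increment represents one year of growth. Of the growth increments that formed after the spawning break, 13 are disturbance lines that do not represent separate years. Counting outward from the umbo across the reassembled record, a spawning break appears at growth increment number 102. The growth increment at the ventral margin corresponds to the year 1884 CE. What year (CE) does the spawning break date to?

Total growth increments = 85 + 166 + 139 = 390.
Between growth increment 102 and the ventral margin there are 390 − 102 = 288 growth increments.
Removing the 13 false growth increments leaves 288 − 13 = 275 true growth increments beyond the spawning break.
Counting back 275 years from 1884 CE places the spawning break in 1884 − 275 = 1609 CE.

1609 CE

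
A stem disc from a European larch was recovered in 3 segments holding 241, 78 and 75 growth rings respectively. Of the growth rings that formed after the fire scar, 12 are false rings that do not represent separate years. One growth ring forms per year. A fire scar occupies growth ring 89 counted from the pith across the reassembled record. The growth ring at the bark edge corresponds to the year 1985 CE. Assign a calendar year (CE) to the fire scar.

Total growth rings = 241 + 78 + 75 = 394.
394 − 89 = 305 growth rings lie beyond the fire scar toward the bark edge.
Removing the 12 false growth rings leaves 305 − 12 = 293 true growth rings beyond the fire scar.
1985 − 293 = 1692 CE.

1692 CE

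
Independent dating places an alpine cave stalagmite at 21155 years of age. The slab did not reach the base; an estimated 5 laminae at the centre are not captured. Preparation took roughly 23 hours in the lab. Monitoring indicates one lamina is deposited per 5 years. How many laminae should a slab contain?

One lamina every 5 years means 21155 / 5 = 4231 laminae.
Subtracting the 5 laminae not captured gives 4231 − 5 = 4226 laminae in the record.

4226 laminae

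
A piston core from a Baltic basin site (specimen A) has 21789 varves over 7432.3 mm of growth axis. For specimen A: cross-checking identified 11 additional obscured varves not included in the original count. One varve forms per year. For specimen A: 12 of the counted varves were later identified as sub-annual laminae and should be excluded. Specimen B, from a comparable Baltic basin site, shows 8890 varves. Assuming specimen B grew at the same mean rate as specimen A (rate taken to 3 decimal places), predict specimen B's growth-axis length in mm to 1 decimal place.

3031.5 mm

Specimen A: correcting the raw count gives 21789 − 12 + 11 = 21788 true varves.
A: Mean rate = 7432.3 mm / 21788 years ≈ 0.341 mm/yr.
For B, 0.341 mm/year × 8890 years = 3031.5 mm.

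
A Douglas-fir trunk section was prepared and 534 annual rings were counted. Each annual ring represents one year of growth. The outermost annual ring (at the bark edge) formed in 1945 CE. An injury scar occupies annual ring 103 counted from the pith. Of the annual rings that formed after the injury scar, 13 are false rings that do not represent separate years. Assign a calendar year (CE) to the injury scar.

The injury scar sits at annual ring 103 from the pith, so 534 − 103 = 431 annual rings formed after it.
Removing the 13 false annual rings leaves 431 − 13 = 418 true annual rings beyond the injury scar.
Counting back 418 years from 1945 CE places the injury scar in 1945 − 418 = 1527 CE.

1527 CE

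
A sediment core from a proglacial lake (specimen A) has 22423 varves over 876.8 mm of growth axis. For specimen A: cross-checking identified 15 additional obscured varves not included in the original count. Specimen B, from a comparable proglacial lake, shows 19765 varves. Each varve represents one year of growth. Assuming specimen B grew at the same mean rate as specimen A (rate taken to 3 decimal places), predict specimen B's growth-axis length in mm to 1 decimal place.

Specimen A: adjusted count: 22423 + 15 = 22438 varves.
A: Extension rate ≈ 876.8 / 22438 = 0.039 mm/yr.
For B, 0.039 mm/year × 19765 years = 770.8 mm.

770.8 mm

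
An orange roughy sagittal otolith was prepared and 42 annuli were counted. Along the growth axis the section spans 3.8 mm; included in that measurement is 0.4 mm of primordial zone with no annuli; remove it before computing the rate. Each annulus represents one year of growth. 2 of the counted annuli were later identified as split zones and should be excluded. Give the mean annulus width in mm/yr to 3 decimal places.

Correcting the raw count gives 42 − 2 = 40 true annuli.
The growth record spans 3.8 − 0.4 = 3.4 mm.
Mean rate = 3.4 mm / 40 years ≈ 0.085 mm/yr.

0.085 mm/yr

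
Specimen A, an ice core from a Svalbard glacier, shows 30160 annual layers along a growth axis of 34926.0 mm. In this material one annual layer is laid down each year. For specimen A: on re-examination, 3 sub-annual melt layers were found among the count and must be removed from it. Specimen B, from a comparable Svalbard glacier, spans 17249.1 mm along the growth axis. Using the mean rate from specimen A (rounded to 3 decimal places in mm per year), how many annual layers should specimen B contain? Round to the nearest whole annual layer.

Specimen A: adjusted count: 30160 − 3 = 30157 annual layers.
A: 34926.0 mm over 30157 years gives 34926.0 / 30157 ≈ 1.158 mm/year.
Specimen B: 17249.1 mm / 1.158 mm per year = 14895.60 years ≈ 14896 annual layers.

14896 annual layers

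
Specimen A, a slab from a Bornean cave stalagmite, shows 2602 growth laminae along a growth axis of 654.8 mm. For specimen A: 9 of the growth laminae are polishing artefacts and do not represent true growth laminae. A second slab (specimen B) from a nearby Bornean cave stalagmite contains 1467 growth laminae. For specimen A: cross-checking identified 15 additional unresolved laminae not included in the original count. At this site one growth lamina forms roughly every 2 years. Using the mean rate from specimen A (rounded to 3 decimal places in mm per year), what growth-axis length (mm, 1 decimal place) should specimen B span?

Specimen A: adjusted count: 2602 − 9 + 15 = 2608 growth laminae.
Specimen A: at 2 years per growth lamina, 2608 × 2 = 5216 years.
A: 654.8 mm over 5216 years gives 654.8 / 5216 ≈ 0.126 mm per year.
Specimen B: 1467 growth laminae at 2 years each span 1467 × 2 = 2934 years. B's length ≈ 0.126 × 2934 = 369.7 mm.

369.7 mm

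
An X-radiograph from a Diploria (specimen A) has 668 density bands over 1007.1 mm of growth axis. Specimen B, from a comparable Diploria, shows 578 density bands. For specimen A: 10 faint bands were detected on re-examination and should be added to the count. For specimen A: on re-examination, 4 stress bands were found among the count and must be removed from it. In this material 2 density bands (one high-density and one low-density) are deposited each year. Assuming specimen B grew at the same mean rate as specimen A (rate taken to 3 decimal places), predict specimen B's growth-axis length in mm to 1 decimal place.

863.5 mm

Specimen A: correcting the raw count gives 668 − 4 + 10 = 674 true density bands.
Specimen A: 674 density bands at 2 per year is 674 / 2 = 337 years.
A: 1007.1 mm over 337 years gives 1007.1 / 337 ≈ 2.988 mm per year.
Specimen B: 578 density bands at 2 per year is 578 / 2 = 289 years. For B, 2.988 mm/year × 289 years = 863.5 mm.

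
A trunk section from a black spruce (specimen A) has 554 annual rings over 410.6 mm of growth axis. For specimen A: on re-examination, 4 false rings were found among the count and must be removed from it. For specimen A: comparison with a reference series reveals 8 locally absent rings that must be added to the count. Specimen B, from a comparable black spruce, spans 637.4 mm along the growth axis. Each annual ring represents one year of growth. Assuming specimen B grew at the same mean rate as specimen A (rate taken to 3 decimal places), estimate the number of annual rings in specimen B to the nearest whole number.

866 annual rings

Specimen A: adjusted count: 554 − 4 + 8 = 558 annual rings.
A: Mean rate = 410.6 mm / 558 years ≈ 0.736 mm per year.
B spans 637.4 / 0.736 = 866.03 years ≈ 866 annual rings.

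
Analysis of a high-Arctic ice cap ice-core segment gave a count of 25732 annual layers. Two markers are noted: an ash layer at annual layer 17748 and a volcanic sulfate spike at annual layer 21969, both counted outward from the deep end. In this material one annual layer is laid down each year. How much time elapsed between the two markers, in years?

4221 years

Separation: 21969 − 17748 = 4221 annual layers.
At one annual layer per year, 4221 years elapsed between them.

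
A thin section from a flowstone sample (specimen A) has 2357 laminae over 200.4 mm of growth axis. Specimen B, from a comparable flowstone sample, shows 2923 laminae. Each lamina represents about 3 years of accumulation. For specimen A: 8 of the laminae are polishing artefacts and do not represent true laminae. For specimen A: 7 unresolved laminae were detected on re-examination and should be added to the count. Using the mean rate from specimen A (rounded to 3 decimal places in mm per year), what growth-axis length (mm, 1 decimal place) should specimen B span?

245.5 mm

Specimen A: correcting the raw count gives 2357 − 8 + 7 = 2356 true laminae.
Specimen A: 2356 laminae at 3 years each span 2356 × 3 = 7068 years.
A: Mean rate = 200.4 mm / 7068 years ≈ 0.028 mm/yr.
Specimen B: 2923 laminae at 3 years each span 2923 × 3 = 8769 years. Length of B = 0.028 × 8769 = 245.5 mm.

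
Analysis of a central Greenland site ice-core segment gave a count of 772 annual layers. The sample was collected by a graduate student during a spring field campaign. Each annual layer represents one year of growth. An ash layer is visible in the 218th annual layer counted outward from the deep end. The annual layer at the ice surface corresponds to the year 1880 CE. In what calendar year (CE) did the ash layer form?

1326 CE

772 − 218 = 554 annual layers lie beyond the ash layer toward the ice surface.
Counting back 554 years from 1880 CE places the ash layer in 1880 − 554 = 1326 CE.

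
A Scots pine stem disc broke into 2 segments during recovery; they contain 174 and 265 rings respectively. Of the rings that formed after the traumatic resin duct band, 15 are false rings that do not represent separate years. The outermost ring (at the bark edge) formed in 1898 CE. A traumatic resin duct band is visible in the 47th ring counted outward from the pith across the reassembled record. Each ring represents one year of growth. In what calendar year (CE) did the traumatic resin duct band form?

Total rings = 174 + 265 = 439.
439 − 47 = 392 rings lie beyond the traumatic resin duct band toward the bark edge.
Excluding 15 false rings: 392 − 15 = 377.
Counting back 377 years from 1898 CE places the traumatic resin duct band in 1898 − 377 = 1521 CE.

1521 CE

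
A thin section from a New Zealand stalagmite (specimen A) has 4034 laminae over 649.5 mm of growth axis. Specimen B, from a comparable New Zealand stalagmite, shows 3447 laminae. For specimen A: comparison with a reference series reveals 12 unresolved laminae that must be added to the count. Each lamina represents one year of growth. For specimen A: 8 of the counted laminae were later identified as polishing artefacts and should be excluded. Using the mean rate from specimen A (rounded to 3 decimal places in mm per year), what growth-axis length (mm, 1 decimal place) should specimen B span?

555.0 mm

Specimen A: correcting the raw count gives 4034 − 8 + 12 = 4038 true laminae.
A: 649.5 mm over 4038 years gives 649.5 / 4038 ≈ 0.161 mm/year.
B's length ≈ 0.161 × 3447 = 555.0 mm.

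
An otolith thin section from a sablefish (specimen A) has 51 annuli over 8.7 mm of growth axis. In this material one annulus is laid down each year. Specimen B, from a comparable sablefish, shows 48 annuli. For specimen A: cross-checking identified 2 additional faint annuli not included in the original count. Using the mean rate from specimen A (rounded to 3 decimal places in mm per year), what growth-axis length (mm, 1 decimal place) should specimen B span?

Specimen A: correcting the raw count gives 51 + 2 = 53 true annuli.
A: 8.7 mm over 53 years gives 8.7 / 53 ≈ 0.164 mm/year.
For B, 0.164 mm/year × 48 years = 7.9 mm.

7.9 mm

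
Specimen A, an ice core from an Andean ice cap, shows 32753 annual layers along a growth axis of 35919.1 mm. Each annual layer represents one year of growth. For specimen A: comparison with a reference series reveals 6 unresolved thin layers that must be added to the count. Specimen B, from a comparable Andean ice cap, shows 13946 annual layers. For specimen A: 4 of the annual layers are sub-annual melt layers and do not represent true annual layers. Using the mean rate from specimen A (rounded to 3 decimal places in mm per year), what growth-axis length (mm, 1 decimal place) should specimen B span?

15298.8 mm

Specimen A: true annual layer count = 32753 − 4 + 6 = 32755.
A: Extension rate ≈ 35919.1 / 32755 = 1.097 mm/yr.
B's length ≈ 1.097 × 13946 = 15298.8 mm.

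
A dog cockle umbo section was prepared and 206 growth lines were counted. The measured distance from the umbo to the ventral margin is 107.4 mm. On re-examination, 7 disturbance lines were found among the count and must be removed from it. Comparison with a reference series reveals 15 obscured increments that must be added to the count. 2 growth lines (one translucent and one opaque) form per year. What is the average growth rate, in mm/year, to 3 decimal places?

1.004 mm/year

True growth line count = 206 − 7 + 15 = 214.
Dividing by 2 growth lines per year: 214 / 2 = 107 years.
107.4 mm over 107 years gives 107.4 / 107 ≈ 1.004 mm/year.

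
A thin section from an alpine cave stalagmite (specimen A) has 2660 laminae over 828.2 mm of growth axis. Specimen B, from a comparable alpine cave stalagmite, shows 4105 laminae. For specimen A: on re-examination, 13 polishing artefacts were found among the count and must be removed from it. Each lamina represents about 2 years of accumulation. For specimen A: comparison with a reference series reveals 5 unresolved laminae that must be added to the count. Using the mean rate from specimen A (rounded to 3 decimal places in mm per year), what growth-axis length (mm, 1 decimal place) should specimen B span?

Specimen A: correcting the raw count gives 2660 − 13 + 5 = 2652 true laminae.
Specimen A: multiplying by 2 years per lamina: 2652 × 2 = 5304 years.
A: 828.2 mm over 5304 years gives 828.2 / 5304 ≈ 0.156 mm/year.
Specimen B: 4105 laminae at 2 years each span 4105 × 2 = 8210 years. Length of B = 0.156 × 8210 = 1280.8 mm.

1280.8 mm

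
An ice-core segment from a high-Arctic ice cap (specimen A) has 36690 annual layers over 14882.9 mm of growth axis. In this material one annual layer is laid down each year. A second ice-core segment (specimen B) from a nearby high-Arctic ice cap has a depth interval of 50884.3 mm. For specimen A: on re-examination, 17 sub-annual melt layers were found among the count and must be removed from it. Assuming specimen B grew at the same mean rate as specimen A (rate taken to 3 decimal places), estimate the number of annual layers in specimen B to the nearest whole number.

125331 annual layers

Specimen A: correcting the raw count gives 36690 − 17 = 36673 true annual layers.
A: Extension rate ≈ 14882.9 / 36673 = 0.406 mm/year.
For B, 50884.3 / 0.406 = 125330.79 years ≈ 125331 annual layers.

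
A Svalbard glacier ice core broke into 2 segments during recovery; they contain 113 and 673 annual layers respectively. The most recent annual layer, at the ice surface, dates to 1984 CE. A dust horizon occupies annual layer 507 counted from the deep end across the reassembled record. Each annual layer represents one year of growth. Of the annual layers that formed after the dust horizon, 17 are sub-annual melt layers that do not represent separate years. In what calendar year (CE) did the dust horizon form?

Total annual layers = 113 + 673 = 786.
Between annual layer 507 and the ice surface there are 786 − 507 = 279 annual layers.
279 − 17 false = 262 true annual layers after the dust horizon.
Counting back 262 years from 1984 CE places the dust horizon in 1984 − 262 = 1722 CE.

1722 CE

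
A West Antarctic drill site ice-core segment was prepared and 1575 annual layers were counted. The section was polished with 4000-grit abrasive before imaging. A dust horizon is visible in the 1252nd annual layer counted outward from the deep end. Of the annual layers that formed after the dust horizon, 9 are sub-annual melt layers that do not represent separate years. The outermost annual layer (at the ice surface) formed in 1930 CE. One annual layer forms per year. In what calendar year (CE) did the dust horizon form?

1575 − 1252 = 323 annual layers lie beyond the dust horizon toward the ice surface.
Removing the 9 false annual layers leaves 323 − 9 = 314 true annual layers beyond the dust horizon.
Counting back 314 years from 1930 CE places the dust horizon in 1930 − 314 = 1616 CE.

1616 CE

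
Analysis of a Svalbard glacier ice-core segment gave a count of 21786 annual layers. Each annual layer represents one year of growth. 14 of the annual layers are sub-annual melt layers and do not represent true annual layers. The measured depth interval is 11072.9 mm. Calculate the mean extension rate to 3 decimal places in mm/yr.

0.509 mm/yr

True annual layer count = 21786 − 14 = 21772.
Extension rate ≈ 11072.9 / 21772 = 0.509 mm/yr.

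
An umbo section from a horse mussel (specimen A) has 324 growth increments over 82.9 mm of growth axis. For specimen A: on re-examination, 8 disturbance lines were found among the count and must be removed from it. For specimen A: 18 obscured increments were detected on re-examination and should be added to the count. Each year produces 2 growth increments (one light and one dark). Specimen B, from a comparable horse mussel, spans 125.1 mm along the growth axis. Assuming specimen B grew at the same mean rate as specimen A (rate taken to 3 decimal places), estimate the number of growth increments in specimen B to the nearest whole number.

Specimen A: true growth increment count = 324 − 8 + 18 = 334.
Specimen A: 334 growth increments at 2 per year is 334 / 2 = 167 years.
A: 82.9 mm over 167 years gives 82.9 / 167 ≈ 0.496 mm/year.
For B, 125.1 / 0.496 = 252.22 years; at 2 growth increments per year that is 252.22 × 2 ≈ 504 growth increments.

504 growth increments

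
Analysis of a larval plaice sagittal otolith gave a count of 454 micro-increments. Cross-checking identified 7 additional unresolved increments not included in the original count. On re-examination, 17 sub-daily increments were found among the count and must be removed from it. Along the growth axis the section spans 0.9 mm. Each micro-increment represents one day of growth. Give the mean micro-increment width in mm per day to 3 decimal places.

True micro-increment count = 454 − 17 + 7 = 444.
0.9 mm over 444 days gives 0.9 / 444 ≈ 0.002 mm per day.

0.002 mm per day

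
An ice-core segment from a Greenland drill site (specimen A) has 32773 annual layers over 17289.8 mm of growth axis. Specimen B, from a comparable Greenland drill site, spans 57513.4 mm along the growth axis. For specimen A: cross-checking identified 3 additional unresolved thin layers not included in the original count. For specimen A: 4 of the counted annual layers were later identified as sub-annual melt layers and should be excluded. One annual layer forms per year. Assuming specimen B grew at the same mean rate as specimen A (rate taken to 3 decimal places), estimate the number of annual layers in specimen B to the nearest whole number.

108927 annual layers

Specimen A: correcting the raw count gives 32773 − 4 + 3 = 32772 true annual layers.
A: Extension rate ≈ 17289.8 / 32772 = 0.528 mm/year.
B spans 57513.4 / 0.528 = 108926.89 years ≈ 108927 annual layers.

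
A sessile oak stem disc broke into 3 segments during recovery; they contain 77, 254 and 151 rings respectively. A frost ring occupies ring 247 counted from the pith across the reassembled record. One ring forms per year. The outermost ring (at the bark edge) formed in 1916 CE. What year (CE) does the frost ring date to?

Total rings = 77 + 254 + 151 = 482.
Between ring 247 and the bark edge there are 482 − 247 = 235 rings.
Counting back 235 years from 1916 CE places the frost ring in 1916 − 235 = 1681 CE.

1681 CE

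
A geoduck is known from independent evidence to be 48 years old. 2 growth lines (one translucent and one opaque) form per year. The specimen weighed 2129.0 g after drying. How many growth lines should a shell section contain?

96 growth lines

48 years at 2 growth lines per year gives 48 × 2 = 96 growth lines.
So 96 growth lines should be present.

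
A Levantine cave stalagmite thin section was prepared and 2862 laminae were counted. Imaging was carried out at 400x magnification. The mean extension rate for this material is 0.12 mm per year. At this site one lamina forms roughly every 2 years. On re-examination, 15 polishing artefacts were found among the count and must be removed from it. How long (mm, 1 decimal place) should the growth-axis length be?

True lamina count = 2862 − 15 = 2847.
Multiplying by 2 years per lamina: 2847 × 2 = 5694 years.
Length ≈ 0.12 × 5694 = 683.3 mm.

683.3 mm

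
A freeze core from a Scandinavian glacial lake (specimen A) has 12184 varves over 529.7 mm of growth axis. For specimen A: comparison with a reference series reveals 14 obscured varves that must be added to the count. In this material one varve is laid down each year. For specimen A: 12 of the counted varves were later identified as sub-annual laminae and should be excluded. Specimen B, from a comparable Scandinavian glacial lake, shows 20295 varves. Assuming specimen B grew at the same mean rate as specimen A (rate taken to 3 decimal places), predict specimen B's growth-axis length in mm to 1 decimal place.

872.7 mm

Specimen A: true varve count = 12184 − 12 + 14 = 12186.
A: Extension rate ≈ 529.7 / 12186 = 0.043 mm per year.
For B, 0.043 mm/year × 20295 years = 872.7 mm.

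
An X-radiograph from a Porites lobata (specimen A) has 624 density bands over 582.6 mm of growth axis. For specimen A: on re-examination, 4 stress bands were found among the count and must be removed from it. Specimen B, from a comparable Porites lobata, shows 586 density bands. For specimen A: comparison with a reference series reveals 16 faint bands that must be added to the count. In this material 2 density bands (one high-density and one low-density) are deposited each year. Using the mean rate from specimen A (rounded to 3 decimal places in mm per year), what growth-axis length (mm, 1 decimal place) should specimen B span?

536.8 mm

Specimen A: true density band count = 624 − 4 + 16 = 636.
Specimen A: 636 density bands at 2 per year is 636 / 2 = 318 years.
A: 582.6 mm over 318 years gives 582.6 / 318 ≈ 1.832 mm/year.
Specimen B: 586 density bands at 2 per year is 586 / 2 = 293 years. For B, 1.832 mm/year × 293 years = 536.8 mm.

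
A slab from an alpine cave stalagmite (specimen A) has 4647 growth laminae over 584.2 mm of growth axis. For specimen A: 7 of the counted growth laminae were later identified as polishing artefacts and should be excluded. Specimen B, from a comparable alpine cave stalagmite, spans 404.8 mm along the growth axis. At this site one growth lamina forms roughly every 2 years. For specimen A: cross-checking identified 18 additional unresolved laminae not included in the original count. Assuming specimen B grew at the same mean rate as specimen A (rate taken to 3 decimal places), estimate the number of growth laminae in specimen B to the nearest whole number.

3213 growth laminae

Specimen A: after corrections the count is 4647 − 7 + 18 = 4658 growth laminae.
Specimen A: at 2 years per growth lamina, 4658 × 2 = 9316 years.
A: Mean rate = 584.2 mm / 9316 years ≈ 0.063 mm per year.
Specimen B: 404.8 mm / 0.063 mm per year = 6425.40 years; at 2 years per growth lamina that is 6425.40 / 2 ≈ 3213 growth laminae.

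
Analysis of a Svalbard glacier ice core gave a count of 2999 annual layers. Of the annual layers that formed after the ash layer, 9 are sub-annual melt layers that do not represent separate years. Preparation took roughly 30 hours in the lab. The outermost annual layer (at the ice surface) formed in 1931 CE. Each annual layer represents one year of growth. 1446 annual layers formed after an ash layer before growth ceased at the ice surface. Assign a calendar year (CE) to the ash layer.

There are 1446 annual layers younger than the ash layer.
1446 − 9 false = 1437 true annual layers after the ash layer.
Counting back 1437 years from 1931 CE places the ash layer in 1931 − 1437 = 494 CE.

494 CE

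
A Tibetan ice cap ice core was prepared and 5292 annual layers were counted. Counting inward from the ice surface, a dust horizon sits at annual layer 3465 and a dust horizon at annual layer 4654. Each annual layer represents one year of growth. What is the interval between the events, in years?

4654 − 3465 = 1189 annual layers lie between the two events.
That is 1189 years at one annual layer per year.

1189 years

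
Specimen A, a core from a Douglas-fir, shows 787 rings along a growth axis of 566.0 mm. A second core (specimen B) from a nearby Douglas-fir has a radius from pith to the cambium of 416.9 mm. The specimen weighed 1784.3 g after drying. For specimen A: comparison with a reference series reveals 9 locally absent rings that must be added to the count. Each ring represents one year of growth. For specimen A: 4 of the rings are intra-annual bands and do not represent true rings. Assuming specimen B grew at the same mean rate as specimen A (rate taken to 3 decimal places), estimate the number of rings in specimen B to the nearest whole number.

Specimen A: correcting the raw count gives 787 − 4 + 9 = 792 true rings.
A: Mean rate = 566.0 mm / 792 years ≈ 0.715 mm per year.
For B, 416.9 / 0.715 = 583.08 years ≈ 583 rings.

583 rings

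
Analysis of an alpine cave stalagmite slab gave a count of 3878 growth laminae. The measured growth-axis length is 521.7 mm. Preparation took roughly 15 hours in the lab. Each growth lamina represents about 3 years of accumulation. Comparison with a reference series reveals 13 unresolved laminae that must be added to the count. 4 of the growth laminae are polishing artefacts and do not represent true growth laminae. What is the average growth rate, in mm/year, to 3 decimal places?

After corrections the count is 3878 − 4 + 13 = 3887 growth laminae.
3887 growth laminae at 3 years each span 3887 × 3 = 11661 years.
Mean rate = 521.7 mm / 11661 years ≈ 0.045 mm/year.

0.045 mm/year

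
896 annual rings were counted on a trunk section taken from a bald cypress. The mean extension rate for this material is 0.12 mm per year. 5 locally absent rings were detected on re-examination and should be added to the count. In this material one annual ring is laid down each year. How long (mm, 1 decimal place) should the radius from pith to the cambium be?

After corrections the count is 896 + 5 = 901 annual rings.
901 years at 0.12 mm/year gives 0.12 × 901 = 108.1 mm.

108.1 mm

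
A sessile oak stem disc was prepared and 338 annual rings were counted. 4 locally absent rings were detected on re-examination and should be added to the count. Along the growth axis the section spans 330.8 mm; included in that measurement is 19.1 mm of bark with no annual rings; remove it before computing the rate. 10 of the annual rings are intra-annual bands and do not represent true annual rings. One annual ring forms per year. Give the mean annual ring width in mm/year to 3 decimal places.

0.939 mm/year

Adjusted count: 338 − 10 + 4 = 332 annual rings.
Removing the 19.1 mm offcut leaves 330.8 − 19.1 = 311.7 mm.
Extension rate ≈ 311.7 / 332 = 0.939 mm/year.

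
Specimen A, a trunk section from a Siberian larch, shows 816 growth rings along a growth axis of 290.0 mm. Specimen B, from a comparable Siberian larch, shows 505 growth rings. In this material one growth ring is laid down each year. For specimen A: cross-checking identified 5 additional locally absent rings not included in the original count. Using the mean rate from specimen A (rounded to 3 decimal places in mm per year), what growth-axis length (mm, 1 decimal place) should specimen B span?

178.3 mm

Specimen A: true growth ring count = 816 + 5 = 821.
A: 290.0 mm over 821 years gives 290.0 / 821 ≈ 0.353 mm/year.
Length of B = 0.353 × 505 = 178.3 mm.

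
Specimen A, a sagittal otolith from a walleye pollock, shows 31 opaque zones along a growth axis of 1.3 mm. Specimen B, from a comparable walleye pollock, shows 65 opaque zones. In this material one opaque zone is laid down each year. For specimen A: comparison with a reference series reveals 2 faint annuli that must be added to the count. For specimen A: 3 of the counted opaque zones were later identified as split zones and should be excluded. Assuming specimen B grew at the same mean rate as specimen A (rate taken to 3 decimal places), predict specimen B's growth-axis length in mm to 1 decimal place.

Specimen A: correcting the raw count gives 31 − 3 + 2 = 30 true opaque zones.
A: 1.3 mm over 30 years gives 1.3 / 30 ≈ 0.043 mm/year.
For B, 0.043 mm/year × 65 years = 2.8 mm.

2.8 mm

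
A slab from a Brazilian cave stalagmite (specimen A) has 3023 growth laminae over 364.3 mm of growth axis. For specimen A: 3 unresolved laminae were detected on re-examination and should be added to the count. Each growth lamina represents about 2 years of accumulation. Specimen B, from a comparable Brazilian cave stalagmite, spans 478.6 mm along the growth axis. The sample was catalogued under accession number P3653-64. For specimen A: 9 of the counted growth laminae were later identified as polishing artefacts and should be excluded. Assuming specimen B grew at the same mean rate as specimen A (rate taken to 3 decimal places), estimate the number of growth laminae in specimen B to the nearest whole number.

3988 growth laminae

Specimen A: true growth lamina count = 3023 − 9 + 3 = 3017.
Specimen A: at 2 years per growth lamina, 3017 × 2 = 6034 years.
A: Extension rate ≈ 364.3 / 6034 = 0.060 mm per year.
For B, 478.6 / 0.060 = 7976.67 years; at 2 years per growth lamina that is 7976.67 / 2 ≈ 3988 growth laminae.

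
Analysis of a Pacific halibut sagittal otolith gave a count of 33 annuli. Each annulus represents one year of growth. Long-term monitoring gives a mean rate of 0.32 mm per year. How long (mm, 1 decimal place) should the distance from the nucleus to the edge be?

10.6 mm

33 years of growth are recorded.
Length ≈ 0.32 × 33 = 10.6 mm.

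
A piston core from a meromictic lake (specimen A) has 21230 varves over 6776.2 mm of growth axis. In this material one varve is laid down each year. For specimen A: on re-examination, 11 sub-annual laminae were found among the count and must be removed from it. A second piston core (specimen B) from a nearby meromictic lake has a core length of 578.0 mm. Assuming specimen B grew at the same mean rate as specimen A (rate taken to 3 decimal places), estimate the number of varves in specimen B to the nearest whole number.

Specimen A: true varve count = 21230 − 11 = 21219.
A: Mean rate = 6776.2 mm / 21219 years ≈ 0.319 mm per year.
Specimen B: 578.0 mm / 0.319 mm per year = 1811.91 years ≈ 1812 varves.

1812 varves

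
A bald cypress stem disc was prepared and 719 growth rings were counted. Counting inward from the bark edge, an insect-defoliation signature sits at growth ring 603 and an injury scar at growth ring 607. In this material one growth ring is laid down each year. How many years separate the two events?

The two markers are separated by 607 − 603 = 4 growth rings.
That is 4 years at one growth ring per year.

4 years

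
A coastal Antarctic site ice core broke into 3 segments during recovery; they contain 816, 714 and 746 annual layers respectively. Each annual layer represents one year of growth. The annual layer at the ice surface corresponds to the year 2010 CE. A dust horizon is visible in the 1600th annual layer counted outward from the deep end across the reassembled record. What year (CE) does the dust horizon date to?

1334 CE

Total annual layers = 816 + 714 + 746 = 2276.
Between annual layer 1600 and the ice surface there are 2276 − 1600 = 676 annual layers.
2010 − 676 = 1334 CE.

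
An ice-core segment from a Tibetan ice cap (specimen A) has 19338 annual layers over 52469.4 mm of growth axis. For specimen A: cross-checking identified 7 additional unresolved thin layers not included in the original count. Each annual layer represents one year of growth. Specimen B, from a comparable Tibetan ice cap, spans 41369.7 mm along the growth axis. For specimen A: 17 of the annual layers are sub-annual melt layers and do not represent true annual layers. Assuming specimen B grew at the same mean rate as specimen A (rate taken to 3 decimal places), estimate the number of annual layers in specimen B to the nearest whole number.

15237 annual layers

Specimen A: after corrections the count is 19338 − 17 + 7 = 19328 annual layers.
A: 52469.4 mm over 19328 years gives 52469.4 / 19328 ≈ 2.715 mm/yr.
Specimen B: 41369.7 mm / 2.715 mm per year = 15237.46 years ≈ 15237 annual layers.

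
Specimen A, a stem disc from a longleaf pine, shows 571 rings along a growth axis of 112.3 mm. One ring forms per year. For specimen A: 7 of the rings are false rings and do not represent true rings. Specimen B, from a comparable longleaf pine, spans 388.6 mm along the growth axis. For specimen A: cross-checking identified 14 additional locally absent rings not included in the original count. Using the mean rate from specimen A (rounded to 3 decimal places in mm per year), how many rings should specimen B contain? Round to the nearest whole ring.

2003 rings

Specimen A: after corrections the count is 571 − 7 + 14 = 578 rings.
A: Mean rate = 112.3 mm / 578 years ≈ 0.194 mm per year.
For B, 388.6 / 0.194 = 2003.09 years ≈ 2003 rings.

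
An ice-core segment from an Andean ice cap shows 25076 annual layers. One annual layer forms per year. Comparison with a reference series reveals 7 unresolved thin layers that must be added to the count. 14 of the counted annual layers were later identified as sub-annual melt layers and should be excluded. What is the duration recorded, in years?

Correcting the raw count gives 25076 − 14 + 7 = 25069 true annual layers.
With a one-to-one annual layer periodicity this is 25069 years.

25069 years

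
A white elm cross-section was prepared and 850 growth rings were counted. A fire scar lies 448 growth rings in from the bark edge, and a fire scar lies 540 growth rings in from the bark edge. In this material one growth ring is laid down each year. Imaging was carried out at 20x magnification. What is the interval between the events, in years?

540 − 448 = 92 growth rings lie between the two events.
One growth ring per year makes the interval 92 years.

92 years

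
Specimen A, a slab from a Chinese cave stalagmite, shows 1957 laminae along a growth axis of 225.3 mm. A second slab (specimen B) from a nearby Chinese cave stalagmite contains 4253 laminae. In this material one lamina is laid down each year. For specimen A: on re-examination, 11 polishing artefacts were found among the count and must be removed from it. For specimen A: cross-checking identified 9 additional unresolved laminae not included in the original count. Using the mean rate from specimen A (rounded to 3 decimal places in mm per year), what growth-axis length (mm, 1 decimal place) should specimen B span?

489.1 mm

Specimen A: correcting the raw count gives 1957 − 11 + 9 = 1955 true laminae.
A: Extension rate ≈ 225.3 / 1955 = 0.115 mm/yr.
B's length ≈ 0.115 × 4253 = 489.1 mm.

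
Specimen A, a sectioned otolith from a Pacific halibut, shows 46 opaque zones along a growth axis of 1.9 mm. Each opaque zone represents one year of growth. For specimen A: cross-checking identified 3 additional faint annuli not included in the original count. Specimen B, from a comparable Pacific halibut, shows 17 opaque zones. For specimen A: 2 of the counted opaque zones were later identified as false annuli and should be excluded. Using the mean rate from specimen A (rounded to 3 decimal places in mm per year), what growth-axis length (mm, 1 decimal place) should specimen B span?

Specimen A: true opaque zone count = 46 − 2 + 3 = 47.
A: Mean rate = 1.9 mm / 47 years ≈ 0.040 mm per year.
B's length ≈ 0.040 × 17 = 0.7 mm.

0.7 mm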